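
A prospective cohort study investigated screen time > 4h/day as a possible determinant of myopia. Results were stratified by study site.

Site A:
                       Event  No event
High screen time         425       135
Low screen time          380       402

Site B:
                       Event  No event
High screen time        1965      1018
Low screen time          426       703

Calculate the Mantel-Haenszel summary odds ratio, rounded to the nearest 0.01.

3.22

OR_MH = Σ(aᵢdᵢ/nᵢ) / Σ(bᵢcᵢ/nᵢ), where nᵢ is the stratum total.
Stratum 1 (Site A): n = 1342; a·d/n = 425·402/1342 = 127.3100; b·c/n = 135·380/1342 = 38.2265
Stratum 2 (Site B): n = 4112; a·d/n = 1965·703/4112 = 335.9424; b·c/n = 1018·426/4112 = 105.4640
OR_MH = (127.3100 + 335.9424) / (38.2265 + 105.4640) = 463.2523 / 143.6905 = 3.22396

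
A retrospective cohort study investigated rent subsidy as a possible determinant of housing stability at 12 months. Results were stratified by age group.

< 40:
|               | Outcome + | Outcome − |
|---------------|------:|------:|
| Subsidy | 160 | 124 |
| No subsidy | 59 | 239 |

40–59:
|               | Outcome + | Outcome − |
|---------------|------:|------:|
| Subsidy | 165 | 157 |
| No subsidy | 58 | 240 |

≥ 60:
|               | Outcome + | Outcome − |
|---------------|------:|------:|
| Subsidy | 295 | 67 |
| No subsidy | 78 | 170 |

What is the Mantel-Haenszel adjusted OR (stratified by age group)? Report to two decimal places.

OR_MH = Σ(aᵢdᵢ/nᵢ) / Σ(bᵢcᵢ/nᵢ), where nᵢ is the stratum total.
Stratum 1 (< 40): n = 582; a·d/n = 160·239/582 = 65.7045; b·c/n = 124·59/582 = 12.5704
Stratum 2 (40–59): n = 620; a·d/n = 165·240/620 = 63.8710; b·c/n = 157·58/620 = 14.6871
Stratum 3 (≥ 60): n = 610; a·d/n = 295·170/610 = 82.2131; b·c/n = 67·78/610 = 8.5672
OR_MH = (65.7045 + 63.8710 + 82.2131) / (12.5704 + 14.6871 + 8.5672) = 211.7885 / 35.8248 = 5.91179

5.91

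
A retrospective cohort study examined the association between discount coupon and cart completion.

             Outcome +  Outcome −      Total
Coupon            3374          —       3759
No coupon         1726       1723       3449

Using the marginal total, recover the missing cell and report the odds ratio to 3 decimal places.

The missing cell is in the exposed row: 3759 − 3374 = 385.
So a = 3374, b = 385, c = 1726, d = 1723.
OR = (a·d)/(b·c) = (3374 × 1723) / (385 × 1726) = 5813402 / 664510 = 8.74840

8.748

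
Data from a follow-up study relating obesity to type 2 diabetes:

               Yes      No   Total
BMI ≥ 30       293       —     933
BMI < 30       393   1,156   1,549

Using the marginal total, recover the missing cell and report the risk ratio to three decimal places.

1.238

The missing cell is in the exposed row: 933 − 293 = 640.
So a = 293, b = 640, c = 393, d = 1156.
RR = [a/(a+b)] / [c/(c+d)] = (293/933) / (393/1549) = 0.31404/0.25371 = 1.23778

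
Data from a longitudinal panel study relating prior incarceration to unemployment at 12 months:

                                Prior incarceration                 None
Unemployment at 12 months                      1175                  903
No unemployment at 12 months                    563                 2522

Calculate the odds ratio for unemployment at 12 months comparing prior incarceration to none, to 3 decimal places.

5.829

Reading the table with exposure as columns: a = 1175 (Prior incarceration, case), b = 563 (Prior incarceration, non-case), c = 903 (None, case), d = 2522.
OR = (a·d)/(b·c) = (1175 × 2522) / (563 × 903) = 2963350 / 508389 = 5.82890
The odds of unemployment at 12 months are about 5.83 times as high in the prior incarceration group.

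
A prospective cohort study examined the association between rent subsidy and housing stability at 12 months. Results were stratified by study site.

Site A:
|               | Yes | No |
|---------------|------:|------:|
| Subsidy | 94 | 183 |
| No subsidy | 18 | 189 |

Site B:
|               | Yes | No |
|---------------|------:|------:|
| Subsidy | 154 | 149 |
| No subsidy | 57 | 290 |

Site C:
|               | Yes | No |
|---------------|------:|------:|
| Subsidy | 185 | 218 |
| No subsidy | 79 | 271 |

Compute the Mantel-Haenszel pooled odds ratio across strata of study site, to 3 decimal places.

4.024

OR_MH = Σ(aᵢdᵢ/nᵢ) / Σ(bᵢcᵢ/nᵢ), where nᵢ is the stratum total.
Stratum 1 (Site A): n = 484; a·d/n = 94·189/484 = 36.7066; b·c/n = 183·18/484 = 6.8058
Stratum 2 (Site B): n = 650; a·d/n = 154·290/650 = 68.7077; b·c/n = 149·57/650 = 13.0662
Stratum 3 (Site C): n = 753; a·d/n = 185·271/753 = 66.5803; b·c/n = 218·79/753 = 22.8712
OR_MH = (36.7066 + 68.7077 + 66.5803) / (6.8058 + 13.0662 + 22.8712) = 171.9946 / 42.7431 = 4.02391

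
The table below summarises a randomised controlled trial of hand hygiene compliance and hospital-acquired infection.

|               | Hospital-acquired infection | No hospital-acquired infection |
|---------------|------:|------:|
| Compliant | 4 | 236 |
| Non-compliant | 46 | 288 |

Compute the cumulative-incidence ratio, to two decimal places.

Cells: a = 4, b = 236, c = 46, d = 288.
Risk in exposed = 4/240 = 0.01667; risk in unexposed = 46/334 = 0.13772.
RR = 0.01667 / 0.13772 = 0.12101
The risk is 88% lower among the exposed than among the unexposed.

0.12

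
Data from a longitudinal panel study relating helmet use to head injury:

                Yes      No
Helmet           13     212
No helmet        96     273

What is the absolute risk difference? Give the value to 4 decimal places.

-0.2024

Cells: a = 13, b = 212, c = 96, d = 273.
Risk in exposed = 13/225 = 0.057778; risk in unexposed = 96/369 = 0.260163.
Risk difference = 0.057778 − 0.260163 = -0.202385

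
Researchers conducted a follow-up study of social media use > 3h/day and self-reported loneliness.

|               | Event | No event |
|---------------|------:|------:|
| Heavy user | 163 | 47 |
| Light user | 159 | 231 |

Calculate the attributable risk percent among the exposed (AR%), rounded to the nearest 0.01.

Cells: a = 163, b = 47, c = 159, d = 231.
Risk in exposed = 163/210 = 0.77619; risk in unexposed = 159/390 = 0.40769.
RR = 0.77619/0.40769 = 1.90386
AR% = (RR − 1)/RR × 100 = (1.90386 − 1)/1.90386 × 100 = 47.4752%

47.48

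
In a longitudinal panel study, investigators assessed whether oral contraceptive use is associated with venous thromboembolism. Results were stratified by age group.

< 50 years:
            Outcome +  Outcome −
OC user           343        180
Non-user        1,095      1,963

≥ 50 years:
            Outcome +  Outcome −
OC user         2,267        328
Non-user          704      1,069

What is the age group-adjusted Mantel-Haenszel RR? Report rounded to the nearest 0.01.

2.10

RR_MH = Σ(aᵢ·n₀ᵢ/nᵢ) / Σ(cᵢ·n₁ᵢ/nᵢ), with n₁ᵢ = aᵢ+bᵢ (exposed), n₀ᵢ = cᵢ+dᵢ (unexposed), nᵢ = n₁ᵢ+n₀ᵢ.
Stratum 1 (< 50 years): n₁ = 523, n₀ = 3058, n = 3581; a·n₀/n = 343·3058/3581 = 292.9053; c·n₁/n = 1095·523/3581 = 159.9232
Stratum 2 (≥ 50 years): n₁ = 2595, n₀ = 1773, n = 4368; a·n₀/n = 2267·1773/4368 = 920.1902; c·n₁/n = 704·2595/4368 = 418.2418
RR_MH = (292.9053 + 920.1902) / (159.9232 + 418.2418) = 1213.0956 / 578.1650 = 2.09818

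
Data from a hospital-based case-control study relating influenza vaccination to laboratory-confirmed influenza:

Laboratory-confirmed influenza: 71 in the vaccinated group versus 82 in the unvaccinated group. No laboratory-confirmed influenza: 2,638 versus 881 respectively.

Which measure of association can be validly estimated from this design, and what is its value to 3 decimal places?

0.289

From the description: a = 71, b = 2638, c = 82, d = 881.
This is a hospital-based case-control study: participants were sampled on outcome status, so risks in the source population cannot be estimated directly — relative risk is not valid here. The odds ratio is the appropriate measure.
OR = (a·d)/(b·c) = (71 × 881) / (2638 × 82) = 62551 / 216316 = 0.28916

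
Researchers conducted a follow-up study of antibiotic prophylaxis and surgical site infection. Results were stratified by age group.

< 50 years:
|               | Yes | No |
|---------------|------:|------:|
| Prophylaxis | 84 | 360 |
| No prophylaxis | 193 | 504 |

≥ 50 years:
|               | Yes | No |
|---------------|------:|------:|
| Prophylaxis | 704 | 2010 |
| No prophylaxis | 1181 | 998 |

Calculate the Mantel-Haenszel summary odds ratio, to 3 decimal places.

OR_MH = Σ(aᵢdᵢ/nᵢ) / Σ(bᵢcᵢ/nᵢ), where nᵢ is the stratum total.
Stratum 1 (< 50 years): n = 1141; a·d/n = 84·504/1141 = 37.1043; b·c/n = 360·193/1141 = 60.8940
Stratum 2 (≥ 50 years): n = 4893; a·d/n = 704·998/4893 = 143.5913; b·c/n = 2010·1181/4893 = 485.1441
OR_MH = (37.1043 + 143.5913) / (60.8940 + 485.1441) = 180.6955 / 546.0380 = 0.33092

0.331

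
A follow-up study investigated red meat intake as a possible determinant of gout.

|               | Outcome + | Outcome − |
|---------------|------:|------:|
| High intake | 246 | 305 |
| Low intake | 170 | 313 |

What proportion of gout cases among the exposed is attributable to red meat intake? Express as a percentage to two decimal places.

21.17

Cells: a = 246, b = 305, c = 170, d = 313.
Risk in exposed = 246/551 = 0.44646; risk in unexposed = 170/483 = 0.35197.
RR = 0.44646/0.35197 = 1.26847
AR% = (RR − 1)/RR × 100 = (1.26847 − 1)/1.26847 × 100 = 21.1651%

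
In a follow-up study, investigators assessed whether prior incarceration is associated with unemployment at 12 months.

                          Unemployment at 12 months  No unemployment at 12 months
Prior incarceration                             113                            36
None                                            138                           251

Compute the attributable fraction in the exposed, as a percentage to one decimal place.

Cells: a = 113, b = 36, c = 138, d = 251.
Risk in exposed = 113/149 = 0.75839; risk in unexposed = 138/389 = 0.35476.
RR = 0.75839/0.35476 = 2.13778
AR% = (RR − 1)/RR × 100 = (2.13778 − 1)/2.13778 × 100 = 53.2225%

53.2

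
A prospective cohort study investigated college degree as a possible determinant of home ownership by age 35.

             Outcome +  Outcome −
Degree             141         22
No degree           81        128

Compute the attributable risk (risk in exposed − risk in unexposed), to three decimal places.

Cells: a = 141, b = 22, c = 81, d = 128.
Risk in exposed = 141/163 = 0.865031; risk in unexposed = 81/209 = 0.387560.
Risk difference = 0.865031 − 0.387560 = 0.477471

0.477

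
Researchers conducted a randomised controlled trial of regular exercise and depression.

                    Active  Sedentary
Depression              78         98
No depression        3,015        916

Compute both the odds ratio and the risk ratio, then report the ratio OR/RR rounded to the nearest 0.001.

0.927

Reading the table with exposure as columns: a = 78 (Active, case), b = 3015 (Active, non-case), c = 98 (Sedentary, case), d = 916.
OR = (78·916)/(3015·98) = 71448/295470 = 0.24181
Risk in exposed = 78/3093 = 0.02522; risk in unexposed = 98/1014 = 0.09665; RR = 0.26093
OR/RR = 0.24181 / 0.26093 = 0.92672
The outcome is rare in both groups, so OR ≈ RR (ratio near 1).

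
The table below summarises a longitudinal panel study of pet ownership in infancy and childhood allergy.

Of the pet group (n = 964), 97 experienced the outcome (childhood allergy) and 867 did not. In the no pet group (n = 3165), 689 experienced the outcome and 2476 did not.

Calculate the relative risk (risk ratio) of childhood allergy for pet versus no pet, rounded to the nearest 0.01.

0.46

From the description: a = 97, b = 867, c = 689, d = 2476.
Risk in exposed = 97/964 = 0.10062; risk in unexposed = 689/3165 = 0.21769.
RR = 0.10062 / 0.21769 = 0.46222
The risk is 54% lower among the exposed than among the unexposed.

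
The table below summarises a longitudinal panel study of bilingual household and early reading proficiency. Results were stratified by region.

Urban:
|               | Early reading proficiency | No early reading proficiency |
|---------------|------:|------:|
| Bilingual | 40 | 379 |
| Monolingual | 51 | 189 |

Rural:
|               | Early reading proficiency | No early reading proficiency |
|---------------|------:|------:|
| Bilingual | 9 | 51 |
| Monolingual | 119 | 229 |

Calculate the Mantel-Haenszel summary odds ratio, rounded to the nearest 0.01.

OR_MH = Σ(aᵢdᵢ/nᵢ) / Σ(bᵢcᵢ/nᵢ), where nᵢ is the stratum total.
Stratum 1 (Urban): n = 659; a·d/n = 40·189/659 = 11.4719; b·c/n = 379·51/659 = 29.3308
Stratum 2 (Rural): n = 408; a·d/n = 9·229/408 = 5.0515; b·c/n = 51·119/408 = 14.8750
OR_MH = (11.4719 + 5.0515) / (29.3308 + 14.8750) = 16.5234 / 44.2058 = 0.37378

0.37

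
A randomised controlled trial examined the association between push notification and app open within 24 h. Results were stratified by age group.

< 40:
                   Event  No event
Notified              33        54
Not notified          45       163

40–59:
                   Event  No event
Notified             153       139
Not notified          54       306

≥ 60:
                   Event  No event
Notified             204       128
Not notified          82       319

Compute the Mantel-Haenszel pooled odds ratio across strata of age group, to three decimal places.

5.249

OR_MH = Σ(aᵢdᵢ/nᵢ) / Σ(bᵢcᵢ/nᵢ), where nᵢ is the stratum total.
Stratum 1 (< 40): n = 295; a·d/n = 33·163/295 = 18.2339; b·c/n = 54·45/295 = 8.2373
Stratum 2 (40–59): n = 652; a·d/n = 153·306/652 = 71.8067; b·c/n = 139·54/652 = 11.5123
Stratum 3 (≥ 60): n = 733; a·d/n = 204·319/733 = 88.7804; b·c/n = 128·82/733 = 14.3192
OR_MH = (18.2339 + 71.8067 + 88.7804) / (8.2373 + 11.5123 + 14.3192) = 178.8210 / 34.0688 = 5.24882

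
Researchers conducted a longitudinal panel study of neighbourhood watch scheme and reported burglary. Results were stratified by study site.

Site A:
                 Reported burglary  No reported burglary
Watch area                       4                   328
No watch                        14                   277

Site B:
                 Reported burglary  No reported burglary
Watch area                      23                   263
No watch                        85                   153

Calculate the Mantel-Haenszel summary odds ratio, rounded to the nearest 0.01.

OR_MH = Σ(aᵢdᵢ/nᵢ) / Σ(bᵢcᵢ/nᵢ), where nᵢ is the stratum total.
Stratum 1 (Site A): n = 623; a·d/n = 4·277/623 = 1.7785; b·c/n = 328·14/623 = 7.3708
Stratum 2 (Site B): n = 524; a·d/n = 23·153/524 = 6.7156; b·c/n = 263·85/524 = 42.6622
OR_MH = (1.7785 + 6.7156) / (7.3708 + 42.6622) = 8.4941 / 50.0330 = 0.16977

0.17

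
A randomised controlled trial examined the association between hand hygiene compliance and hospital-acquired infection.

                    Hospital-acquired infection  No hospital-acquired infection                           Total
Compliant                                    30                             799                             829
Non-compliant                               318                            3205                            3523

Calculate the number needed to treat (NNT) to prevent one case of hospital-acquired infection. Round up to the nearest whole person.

19

Risk in treated group = 30/829 = 0.03619; risk in control = 318/3523 = 0.09026.
Absolute risk reduction = 0.09026 − 0.03619 = 0.05408
NNT = 1 / ARR = 1 / 0.05408 = 18.493 → round up → 19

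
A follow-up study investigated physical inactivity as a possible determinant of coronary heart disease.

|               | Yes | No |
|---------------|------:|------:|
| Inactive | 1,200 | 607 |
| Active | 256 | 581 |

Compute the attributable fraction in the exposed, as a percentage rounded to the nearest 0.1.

Cells: a = 1200, b = 607, c = 256, d = 581.
Risk in exposed = 1200/1807 = 0.66408; risk in unexposed = 256/837 = 0.30585.
RR = 0.66408/0.30585 = 2.17124
AR% = (RR − 1)/RR × 100 = (2.17124 − 1)/2.17124 × 100 = 53.9434%

53.9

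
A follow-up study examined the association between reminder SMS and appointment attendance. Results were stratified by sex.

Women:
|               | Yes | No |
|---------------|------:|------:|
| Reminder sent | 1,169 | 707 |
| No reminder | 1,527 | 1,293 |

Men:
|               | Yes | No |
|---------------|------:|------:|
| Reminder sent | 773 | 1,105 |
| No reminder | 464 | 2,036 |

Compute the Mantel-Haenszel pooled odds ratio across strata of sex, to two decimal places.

OR_MH = Σ(aᵢdᵢ/nᵢ) / Σ(bᵢcᵢ/nᵢ), where nᵢ is the stratum total.
Stratum 1 (Women): n = 4696; a·d/n = 1169·1293/4696 = 321.8733; b·c/n = 707·1527/4696 = 229.8954
Stratum 2 (Men): n = 4378; a·d/n = 773·2036/4378 = 359.4856; b·c/n = 1105·464/4378 = 117.1128
OR_MH = (321.8733 + 359.4856) / (229.8954 + 117.1128) = 681.3589 / 347.0083 = 1.96352

1.96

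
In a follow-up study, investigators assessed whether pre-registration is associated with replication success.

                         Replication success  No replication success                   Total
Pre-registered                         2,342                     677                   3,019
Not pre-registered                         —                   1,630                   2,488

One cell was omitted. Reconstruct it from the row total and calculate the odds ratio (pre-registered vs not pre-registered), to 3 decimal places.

The missing cell is in the unexposed row: 2488 − 1630 = 858.
So a = 2342, b = 677, c = 858, d = 1630.
OR = (a·d)/(b·c) = (2342 × 1630) / (677 × 858) = 3817460 / 580866 = 6.57201

6.572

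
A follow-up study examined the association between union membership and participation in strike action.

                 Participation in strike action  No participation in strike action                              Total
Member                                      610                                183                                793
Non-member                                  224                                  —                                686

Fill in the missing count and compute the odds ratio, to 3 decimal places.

The missing cell is in the unexposed row: 686 − 224 = 462.
So a = 610, b = 183, c = 224, d = 462.
OR = (a·d)/(b·c) = (610 × 462) / (183 × 224) = 281820 / 40992 = 6.87500

6.875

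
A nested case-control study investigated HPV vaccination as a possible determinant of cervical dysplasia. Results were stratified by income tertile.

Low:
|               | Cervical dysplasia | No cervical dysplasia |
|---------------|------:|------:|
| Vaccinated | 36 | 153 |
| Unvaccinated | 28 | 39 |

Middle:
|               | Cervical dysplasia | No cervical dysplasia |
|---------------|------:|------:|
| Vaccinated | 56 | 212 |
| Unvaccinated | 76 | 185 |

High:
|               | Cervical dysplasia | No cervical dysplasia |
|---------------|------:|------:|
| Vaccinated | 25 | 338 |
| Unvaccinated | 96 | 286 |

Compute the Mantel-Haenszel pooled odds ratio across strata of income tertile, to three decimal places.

0.382

OR_MH = Σ(aᵢdᵢ/nᵢ) / Σ(bᵢcᵢ/nᵢ), where nᵢ is the stratum total.
Stratum 1 (Low): n = 256; a·d/n = 36·39/256 = 5.4844; b·c/n = 153·28/256 = 16.7344
Stratum 2 (Middle): n = 529; a·d/n = 56·185/529 = 19.5841; b·c/n = 212·76/529 = 30.4575
Stratum 3 (High): n = 745; a·d/n = 25·286/745 = 9.5973; b·c/n = 338·96/745 = 43.5544
OR_MH = (5.4844 + 19.5841 + 9.5973) / (16.7344 + 30.4575 + 43.5544) = 34.6658 / 90.7462 = 0.38201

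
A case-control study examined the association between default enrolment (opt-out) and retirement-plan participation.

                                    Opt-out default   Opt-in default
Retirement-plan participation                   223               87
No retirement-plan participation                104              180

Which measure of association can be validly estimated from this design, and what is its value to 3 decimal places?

Reading the table with exposure as columns: a = 223 (Opt-out default, case), b = 104 (Opt-out default, non-case), c = 87 (Opt-in default, case), d = 180.
This is a case-control study: participants were sampled on outcome status, so risks in the source population cannot be estimated directly — relative risk is not valid here. The odds ratio is the appropriate measure.
OR = (a·d)/(b·c) = (223 × 180) / (104 × 87) = 40140 / 9048 = 4.43634

4.436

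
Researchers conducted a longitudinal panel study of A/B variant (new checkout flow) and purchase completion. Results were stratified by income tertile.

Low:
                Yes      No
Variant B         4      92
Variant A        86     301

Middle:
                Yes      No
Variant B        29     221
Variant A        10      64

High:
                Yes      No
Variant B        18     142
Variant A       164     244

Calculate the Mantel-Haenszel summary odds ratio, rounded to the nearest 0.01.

0.25

OR_MH = Σ(aᵢdᵢ/nᵢ) / Σ(bᵢcᵢ/nᵢ), where nᵢ is the stratum total.
Stratum 1 (Low): n = 483; a·d/n = 4·301/483 = 2.4928; b·c/n = 92·86/483 = 16.3810
Stratum 2 (Middle): n = 324; a·d/n = 29·64/324 = 5.7284; b·c/n = 221·10/324 = 6.8210
Stratum 3 (High): n = 568; a·d/n = 18·244/568 = 7.7324; b·c/n = 142·164/568 = 41.0000
OR_MH = (2.4928 + 5.7284 + 7.7324) / (16.3810 + 6.8210 + 41.0000) = 15.9535 / 64.2019 = 0.24849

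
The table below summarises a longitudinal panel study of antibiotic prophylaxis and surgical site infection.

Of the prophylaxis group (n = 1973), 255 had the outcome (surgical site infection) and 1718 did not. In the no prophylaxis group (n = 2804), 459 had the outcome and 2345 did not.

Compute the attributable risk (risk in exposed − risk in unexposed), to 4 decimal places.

From the description: a = 255, b = 1718, c = 459, d = 2345.
Risk in exposed = 255/1973 = 0.129245; risk in unexposed = 459/2804 = 0.163695.
Risk difference = 0.129245 − 0.163695 = -0.034450

-0.0344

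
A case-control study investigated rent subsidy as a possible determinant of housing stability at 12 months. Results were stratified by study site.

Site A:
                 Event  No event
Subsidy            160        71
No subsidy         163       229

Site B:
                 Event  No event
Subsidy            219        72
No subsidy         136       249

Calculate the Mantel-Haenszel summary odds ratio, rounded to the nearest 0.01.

OR_MH = Σ(aᵢdᵢ/nᵢ) / Σ(bᵢcᵢ/nᵢ), where nᵢ is the stratum total.
Stratum 1 (Site A): n = 623; a·d/n = 160·229/623 = 58.8122; b·c/n = 71·163/623 = 18.5762
Stratum 2 (Site B): n = 676; a·d/n = 219·249/676 = 80.6672; b·c/n = 72·136/676 = 14.4852
OR_MH = (58.8122 + 80.6672) / (18.5762 + 14.4852) = 139.4794 / 33.0615 = 4.21879

4.22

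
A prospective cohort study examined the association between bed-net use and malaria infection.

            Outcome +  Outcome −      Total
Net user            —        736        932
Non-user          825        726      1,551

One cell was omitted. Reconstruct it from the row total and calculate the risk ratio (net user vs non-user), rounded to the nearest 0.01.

The missing cell is in the exposed row: 932 − 736 = 196.
So a = 196, b = 736, c = 825, d = 726.
RR = [a/(a+b)] / [c/(c+d)] = (196/932) / (825/1551) = 0.21030/0.53191 = 0.39536

0.40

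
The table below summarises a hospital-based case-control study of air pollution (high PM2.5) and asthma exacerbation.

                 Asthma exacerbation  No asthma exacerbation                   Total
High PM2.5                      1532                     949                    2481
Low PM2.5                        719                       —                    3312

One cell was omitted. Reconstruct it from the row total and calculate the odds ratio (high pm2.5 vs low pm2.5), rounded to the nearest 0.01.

The missing cell is in the unexposed row: 3312 − 719 = 2593.
So a = 1532, b = 949, c = 719, d = 2593.
OR = (a·d)/(b·c) = (1532 × 2593) / (949 × 719) = 3972476 / 682331 = 5.82192

5.82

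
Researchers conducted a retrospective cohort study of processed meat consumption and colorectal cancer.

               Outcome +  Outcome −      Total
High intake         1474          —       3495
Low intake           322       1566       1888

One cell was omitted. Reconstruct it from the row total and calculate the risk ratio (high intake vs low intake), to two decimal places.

2.47

The missing cell is in the exposed row: 3495 − 1474 = 2021.
So a = 1474, b = 2021, c = 322, d = 1566.
RR = [a/(a+b)] / [c/(c+d)] = (1474/3495) / (322/1888) = 0.42175/0.17055 = 2.47284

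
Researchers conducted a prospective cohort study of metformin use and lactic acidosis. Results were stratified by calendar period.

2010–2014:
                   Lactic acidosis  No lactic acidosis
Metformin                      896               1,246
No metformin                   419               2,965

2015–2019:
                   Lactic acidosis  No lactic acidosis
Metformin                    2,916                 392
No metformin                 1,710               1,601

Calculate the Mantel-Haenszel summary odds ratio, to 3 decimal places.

OR_MH = Σ(aᵢdᵢ/nᵢ) / Σ(bᵢcᵢ/nᵢ), where nᵢ is the stratum total.
Stratum 1 (2010–2014): n = 5526; a·d/n = 896·2965/5526 = 480.7528; b·c/n = 1246·419/5526 = 94.4759
Stratum 2 (2015–2019): n = 6619; a·d/n = 2916·1601/6619 = 705.3204; b·c/n = 392·1710/6619 = 101.2721
OR_MH = (480.7528 + 705.3204) / (94.4759 + 101.2721) = 1186.0732 / 195.7480 = 6.05918

6.059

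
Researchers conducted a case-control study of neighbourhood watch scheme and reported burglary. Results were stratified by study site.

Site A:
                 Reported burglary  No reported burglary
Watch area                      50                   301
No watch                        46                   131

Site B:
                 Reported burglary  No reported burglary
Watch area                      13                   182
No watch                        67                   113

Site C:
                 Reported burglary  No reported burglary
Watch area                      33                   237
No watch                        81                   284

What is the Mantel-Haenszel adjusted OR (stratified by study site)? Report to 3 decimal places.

0.349

OR_MH = Σ(aᵢdᵢ/nᵢ) / Σ(bᵢcᵢ/nᵢ), where nᵢ is the stratum total.
Stratum 1 (Site A): n = 528; a·d/n = 50·131/528 = 12.4053; b·c/n = 301·46/528 = 26.2235
Stratum 2 (Site B): n = 375; a·d/n = 13·113/375 = 3.9173; b·c/n = 182·67/375 = 32.5173
Stratum 3 (Site C): n = 635; a·d/n = 33·284/635 = 14.7591; b·c/n = 237·81/635 = 30.2315
OR_MH = (12.4053 + 3.9173 + 14.7591) / (26.2235 + 32.5173 + 30.2315) = 31.0817 / 88.9723 = 0.34934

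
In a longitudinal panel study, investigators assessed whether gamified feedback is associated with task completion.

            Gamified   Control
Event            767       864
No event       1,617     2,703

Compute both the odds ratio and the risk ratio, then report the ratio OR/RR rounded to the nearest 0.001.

1.117

Reading the table with exposure as columns: a = 767 (Gamified, case), b = 1617 (Gamified, non-case), c = 864 (Control, case), d = 2703.
OR = (767·2703)/(1617·864) = 2073201/1397088 = 1.48394
Risk in exposed = 767/2384 = 0.32173; risk in unexposed = 864/3567 = 0.24222; RR = 1.32825
OR/RR = 1.48394 / 1.32825 = 1.11722
The outcome is not rare, so the OR lies further from 1 than the RR.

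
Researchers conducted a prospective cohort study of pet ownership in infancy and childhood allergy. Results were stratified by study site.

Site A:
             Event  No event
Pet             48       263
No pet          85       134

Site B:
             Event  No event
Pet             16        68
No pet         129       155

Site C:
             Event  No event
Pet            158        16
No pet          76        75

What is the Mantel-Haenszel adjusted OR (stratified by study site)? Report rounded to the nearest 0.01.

OR_MH = Σ(aᵢdᵢ/nᵢ) / Σ(bᵢcᵢ/nᵢ), where nᵢ is the stratum total.
Stratum 1 (Site A): n = 530; a·d/n = 48·134/530 = 12.1358; b·c/n = 263·85/530 = 42.1792
Stratum 2 (Site B): n = 368; a·d/n = 16·155/368 = 6.7391; b·c/n = 68·129/368 = 23.8370
Stratum 3 (Site C): n = 325; a·d/n = 158·75/325 = 36.4615; b·c/n = 16·76/325 = 3.7415
OR_MH = (12.1358 + 6.7391 + 36.4615) / (42.1792 + 23.8370 + 3.7415) = 55.3365 / 69.7577 = 0.79327

0.79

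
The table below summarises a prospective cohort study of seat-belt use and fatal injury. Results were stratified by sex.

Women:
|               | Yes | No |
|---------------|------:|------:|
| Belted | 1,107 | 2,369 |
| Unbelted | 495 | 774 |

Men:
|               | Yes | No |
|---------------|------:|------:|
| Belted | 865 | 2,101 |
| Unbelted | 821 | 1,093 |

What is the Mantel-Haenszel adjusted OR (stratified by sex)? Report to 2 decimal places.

0.62

OR_MH = Σ(aᵢdᵢ/nᵢ) / Σ(bᵢcᵢ/nᵢ), where nᵢ is the stratum total.
Stratum 1 (Women): n = 4745; a·d/n = 1107·774/4745 = 180.5728; b·c/n = 2369·495/4745 = 247.1349
Stratum 2 (Men): n = 4880; a·d/n = 865·1093/4880 = 193.7387; b·c/n = 2101·821/4880 = 353.4674
OR_MH = (180.5728 + 193.7387) / (247.1349 + 353.4674) = 374.3115 / 600.6023 = 0.62323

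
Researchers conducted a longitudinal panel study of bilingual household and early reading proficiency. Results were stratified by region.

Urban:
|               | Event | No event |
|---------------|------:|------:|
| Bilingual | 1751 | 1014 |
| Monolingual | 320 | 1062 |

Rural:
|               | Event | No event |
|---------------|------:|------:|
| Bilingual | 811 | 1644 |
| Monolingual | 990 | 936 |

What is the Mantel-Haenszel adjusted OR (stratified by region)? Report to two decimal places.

1.38

OR_MH = Σ(aᵢdᵢ/nᵢ) / Σ(bᵢcᵢ/nᵢ), where nᵢ is the stratum total.
Stratum 1 (Urban): n = 4147; a·d/n = 1751·1062/4147 = 448.4114; b·c/n = 1014·320/4147 = 78.2445
Stratum 2 (Rural): n = 4381; a·d/n = 811·936/4381 = 173.2700; b·c/n = 1644·990/4381 = 371.5042
OR_MH = (448.4114 + 173.2700) / (78.2445 + 371.5042) = 621.6814 / 449.7487 = 1.38229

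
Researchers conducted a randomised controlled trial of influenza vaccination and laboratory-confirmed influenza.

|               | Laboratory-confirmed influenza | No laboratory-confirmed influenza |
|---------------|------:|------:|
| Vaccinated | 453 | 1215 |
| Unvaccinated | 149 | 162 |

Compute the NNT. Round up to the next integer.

Risk in treated group = 453/1668 = 0.27158; risk in control = 149/311 = 0.47910.
Absolute risk reduction = 0.47910 − 0.27158 = 0.20752
NNT = 1 / ARR = 1 / 0.20752 = 4.819 → round up → 5

5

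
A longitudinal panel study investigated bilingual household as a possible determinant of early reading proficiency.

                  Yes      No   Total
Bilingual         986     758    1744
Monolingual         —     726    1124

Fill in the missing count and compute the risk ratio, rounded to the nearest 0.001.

The missing cell is in the unexposed row: 1124 − 726 = 398.
So a = 986, b = 758, c = 398, d = 726.
RR = [a/(a+b)] / [c/(c+d)] = (986/1744) / (398/1124) = 0.56537/0.35409 = 1.59666

1.597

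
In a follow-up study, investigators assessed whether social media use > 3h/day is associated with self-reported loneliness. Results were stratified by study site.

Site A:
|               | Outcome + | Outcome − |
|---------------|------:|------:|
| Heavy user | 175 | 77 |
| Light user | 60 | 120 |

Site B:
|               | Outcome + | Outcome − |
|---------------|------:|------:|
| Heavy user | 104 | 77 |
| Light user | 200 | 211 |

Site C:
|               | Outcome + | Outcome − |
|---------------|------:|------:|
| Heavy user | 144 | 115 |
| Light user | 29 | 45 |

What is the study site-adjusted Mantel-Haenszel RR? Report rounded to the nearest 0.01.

RR_MH = Σ(aᵢ·n₀ᵢ/nᵢ) / Σ(cᵢ·n₁ᵢ/nᵢ), with n₁ᵢ = aᵢ+bᵢ (exposed), n₀ᵢ = cᵢ+dᵢ (unexposed), nᵢ = n₁ᵢ+n₀ᵢ.
Stratum 1 (Site A): n₁ = 252, n₀ = 180, n = 432; a·n₀/n = 175·180/432 = 72.9167; c·n₁/n = 60·252/432 = 35.0000
Stratum 2 (Site B): n₁ = 181, n₀ = 411, n = 592; a·n₀/n = 104·411/592 = 72.2027; c·n₁/n = 200·181/592 = 61.1486
Stratum 3 (Site C): n₁ = 259, n₀ = 74, n = 333; a·n₀/n = 144·74/333 = 32.0000; c·n₁/n = 29·259/333 = 22.5556
RR_MH = (72.9167 + 72.2027 + 32.0000) / (35.0000 + 61.1486 + 22.5556) = 177.1194 / 118.7042 = 1.49211

1.49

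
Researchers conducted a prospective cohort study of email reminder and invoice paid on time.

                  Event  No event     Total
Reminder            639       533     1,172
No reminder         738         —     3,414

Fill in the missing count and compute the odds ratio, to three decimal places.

The missing cell is in the unexposed row: 3414 − 738 = 2676.
So a = 639, b = 533, c = 738, d = 2676.
OR = (a·d)/(b·c) = (639 × 2676) / (533 × 738) = 1709964 / 393354 = 4.34714

4.347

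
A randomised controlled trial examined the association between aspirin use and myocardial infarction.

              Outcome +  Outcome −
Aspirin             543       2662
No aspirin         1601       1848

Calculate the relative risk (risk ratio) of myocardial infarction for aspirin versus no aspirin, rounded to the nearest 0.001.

0.365

Cells: a = 543, b = 2662, c = 1601, d = 1848.
Risk in exposed = 543/3205 = 0.16942; risk in unexposed = 1601/3449 = 0.46419.
RR = 0.16942 / 0.46419 = 0.36498
The risk is 64% lower among the exposed than among the unexposed.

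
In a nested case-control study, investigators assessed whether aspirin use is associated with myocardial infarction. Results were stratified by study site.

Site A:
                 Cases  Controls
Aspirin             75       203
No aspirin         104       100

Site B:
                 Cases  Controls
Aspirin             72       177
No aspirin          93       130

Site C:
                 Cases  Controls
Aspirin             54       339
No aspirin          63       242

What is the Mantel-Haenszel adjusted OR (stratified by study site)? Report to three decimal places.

0.495

OR_MH = Σ(aᵢdᵢ/nᵢ) / Σ(bᵢcᵢ/nᵢ), where nᵢ is the stratum total.
Stratum 1 (Site A): n = 482; a·d/n = 75·100/482 = 15.5602; b·c/n = 203·104/482 = 43.8008
Stratum 2 (Site B): n = 472; a·d/n = 72·130/472 = 19.8305; b·c/n = 177·93/472 = 34.8750
Stratum 3 (Site C): n = 698; a·d/n = 54·242/698 = 18.7221; b·c/n = 339·63/698 = 30.5974
OR_MH = (15.5602 + 19.8305 + 18.7221) / (43.8008 + 34.8750 + 30.5974) = 54.1127 / 109.2733 = 0.49521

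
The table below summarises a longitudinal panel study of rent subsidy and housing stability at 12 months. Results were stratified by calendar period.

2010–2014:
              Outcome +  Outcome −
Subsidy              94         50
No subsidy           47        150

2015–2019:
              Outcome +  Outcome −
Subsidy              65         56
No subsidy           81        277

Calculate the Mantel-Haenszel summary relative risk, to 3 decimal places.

2.552

RR_MH = Σ(aᵢ·n₀ᵢ/nᵢ) / Σ(cᵢ·n₁ᵢ/nᵢ), with n₁ᵢ = aᵢ+bᵢ (exposed), n₀ᵢ = cᵢ+dᵢ (unexposed), nᵢ = n₁ᵢ+n₀ᵢ.
Stratum 1 (2010–2014): n₁ = 144, n₀ = 197, n = 341; a·n₀/n = 94·197/341 = 54.3050; c·n₁/n = 47·144/341 = 19.8475
Stratum 2 (2015–2019): n₁ = 121, n₀ = 358, n = 479; a·n₀/n = 65·358/479 = 48.5804; c·n₁/n = 81·121/479 = 20.4614
RR_MH = (54.3050 + 48.5804) / (19.8475 + 20.4614) = 102.8854 / 40.3089 = 2.55242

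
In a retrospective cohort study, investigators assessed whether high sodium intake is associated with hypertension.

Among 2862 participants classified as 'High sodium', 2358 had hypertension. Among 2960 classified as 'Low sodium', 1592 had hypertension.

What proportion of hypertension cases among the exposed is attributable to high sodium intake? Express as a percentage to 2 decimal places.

From the description: a = 2358, b = 504, c = 1592, d = 1368.
Risk in exposed = 2358/2862 = 0.82390; risk in unexposed = 1592/2960 = 0.53784.
RR = 0.82390/0.53784 = 1.53187
AR% = (RR − 1)/RR × 100 = (1.53187 − 1)/1.53187 × 100 = 34.7204%

34.72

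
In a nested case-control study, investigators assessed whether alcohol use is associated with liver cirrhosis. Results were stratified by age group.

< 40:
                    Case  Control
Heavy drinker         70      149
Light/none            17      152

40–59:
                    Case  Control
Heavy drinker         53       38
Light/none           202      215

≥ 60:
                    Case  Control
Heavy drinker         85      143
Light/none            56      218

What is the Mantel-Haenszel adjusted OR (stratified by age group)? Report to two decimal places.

OR_MH = Σ(aᵢdᵢ/nᵢ) / Σ(bᵢcᵢ/nᵢ), where nᵢ is the stratum total.
Stratum 1 (< 40): n = 388; a·d/n = 70·152/388 = 27.4227; b·c/n = 149·17/388 = 6.5284
Stratum 2 (40–59): n = 508; a·d/n = 53·215/508 = 22.4311; b·c/n = 38·202/508 = 15.1102
Stratum 3 (≥ 60): n = 502; a·d/n = 85·218/502 = 36.9124; b·c/n = 143·56/502 = 15.9522
OR_MH = (27.4227 + 22.4311 + 36.9124) / (6.5284 + 15.1102 + 15.9522) = 86.7661 / 37.5908 = 2.30818

2.31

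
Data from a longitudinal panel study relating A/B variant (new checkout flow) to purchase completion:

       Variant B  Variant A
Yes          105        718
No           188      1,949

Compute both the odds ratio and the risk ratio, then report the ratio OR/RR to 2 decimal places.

Reading the table with exposure as columns: a = 105 (Variant B, case), b = 188 (Variant B, non-case), c = 718 (Variant A, case), d = 1949.
OR = (105·1949)/(188·718) = 204645/134984 = 1.51607
Risk in exposed = 105/293 = 0.35836; risk in unexposed = 718/2667 = 0.26922; RR = 1.33113
OR/RR = 1.51607 / 1.33113 = 1.13893
The outcome is not rare, so the OR lies further from 1 than the RR.

1.14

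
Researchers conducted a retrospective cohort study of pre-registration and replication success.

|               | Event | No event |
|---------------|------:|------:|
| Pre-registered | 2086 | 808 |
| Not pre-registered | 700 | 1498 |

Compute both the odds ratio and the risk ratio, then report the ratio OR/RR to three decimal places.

2.441

Cells: a = 2086, b = 808, c = 700, d = 1498.
OR = (2086·1498)/(808·700) = 3124828/565600 = 5.52480
Risk in exposed = 2086/2894 = 0.72080; risk in unexposed = 700/2198 = 0.31847; RR = 2.26332
OR/RR = 5.52480 / 2.26332 = 2.44102
The outcome is not rare, so the OR lies further from 1 than the RR.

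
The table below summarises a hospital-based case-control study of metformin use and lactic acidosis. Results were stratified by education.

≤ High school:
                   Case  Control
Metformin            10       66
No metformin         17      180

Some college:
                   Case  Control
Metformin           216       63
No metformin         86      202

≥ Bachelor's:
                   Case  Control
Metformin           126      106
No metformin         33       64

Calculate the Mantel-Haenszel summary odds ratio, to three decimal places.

4.447

OR_MH = Σ(aᵢdᵢ/nᵢ) / Σ(bᵢcᵢ/nᵢ), where nᵢ is the stratum total.
Stratum 1 (≤ High school): n = 273; a·d/n = 10·180/273 = 6.5934; b·c/n = 66·17/273 = 4.1099
Stratum 2 (Some college): n = 567; a·d/n = 216·202/567 = 76.9524; b·c/n = 63·86/567 = 9.5556
Stratum 3 (≥ Bachelor's): n = 329; a·d/n = 126·64/329 = 24.5106; b·c/n = 106·33/329 = 10.6322
OR_MH = (6.5934 + 76.9524 + 24.5106) / (4.1099 + 9.5556 + 10.6322) = 108.0564 / 24.2977 = 4.44719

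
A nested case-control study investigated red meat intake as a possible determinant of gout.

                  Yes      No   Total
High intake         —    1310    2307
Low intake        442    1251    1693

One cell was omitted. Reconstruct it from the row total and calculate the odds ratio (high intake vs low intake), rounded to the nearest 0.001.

2.154

The missing cell is in the exposed row: 2307 − 1310 = 997.
So a = 997, b = 1310, c = 442, d = 1251.
OR = (a·d)/(b·c) = (997 × 1251) / (1310 × 442) = 1247247 / 579020 = 2.15407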